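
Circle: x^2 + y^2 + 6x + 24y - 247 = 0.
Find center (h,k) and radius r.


h = -D/2 = -6/2 = -3
k = -E/2 = -24/2 = -12
r^2 = h^2 + k^2 - F = 9 + 144 + 247 = 400
r = 20

Center (-3, -12), radius = 20


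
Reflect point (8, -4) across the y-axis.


Reflection rule for y-axis: (-x, y)
(8, -4) -> (-8, -4)

(-8, -4)


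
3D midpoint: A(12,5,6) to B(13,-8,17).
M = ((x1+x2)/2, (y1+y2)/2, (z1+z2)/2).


Mx = (12+13)/2 = 12.5000
My = (5- 8)/2 = -1.5000
Mz = (6+17)/2 = 11.5000

M = (12.5000, -1.5000, 11.5000)


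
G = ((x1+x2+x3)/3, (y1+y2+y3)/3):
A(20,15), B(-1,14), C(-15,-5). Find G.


Gx = (20- 1- 15)/3 = 4/3 = 1.3333
Gy = (15+14- 5)/3 = 24/3 = 8.0000

G = (1.3333, 8.0000)


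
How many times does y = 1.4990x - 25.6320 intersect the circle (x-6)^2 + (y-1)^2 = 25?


Substitute y = 1.4990x - 25.6320: (x-6)^2 + (1.4990x- 25.6320-1)^2 = 25
Expand to Ax^2 + Bx + C = 0, where b-k = -26.632
A = 1+m^2 = 3.247001
B = 2(m(b-k) - h) = 2(1.4990*(-26.632) - 6) = -91.842736
C = h^2 + (b-k)^2 - r^2 = 36 + 709.263424 - 25 = 720.263424
disc = B^2-4AC = 8435.0882 - 9354.7842 = -919.6960
disc < 0

0 intersection points


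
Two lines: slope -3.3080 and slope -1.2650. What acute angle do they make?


m1-m2 = -2.043
1+m1*m2 = 5.18462
tan(theta) = |-2.043/5.18462| = 0.394050
theta = arctan(|-2.043/5.18462|) = 21.5069 degrees (acute angle)

21.5069 degrees


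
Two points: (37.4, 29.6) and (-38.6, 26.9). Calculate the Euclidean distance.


dx = -38.6 - 37.4 = -76.0
dy = 26.9 - 29.6 = -2.7
d = sqrt(5776.0 + 7.29) = sqrt(5783.29) = 76.0479

76.0479


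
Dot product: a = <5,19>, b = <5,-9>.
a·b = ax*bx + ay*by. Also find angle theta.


a·b = 5*5 + 19*(-9) = 25 - 171 = -146
|a| = sqrt(25+361) = 19.6469
|b| = sqrt(25+81) = 10.2956
cos(theta) = -146/(sqrt(386)*sqrt(106)) = -146/sqrt(40916) = -0.721782
theta = arccos(-146/sqrt(40916)) = 136.2018 degrees

a·b = -146, theta = 136.2018 deg


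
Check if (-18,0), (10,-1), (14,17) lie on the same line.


-18*(-1-17) + 10*(17-0) + 14*(0+ 1)
= 324 + 170 + 14 = 508

No, not collinear (determinant = 508)


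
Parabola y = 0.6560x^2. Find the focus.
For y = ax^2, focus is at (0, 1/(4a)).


a = 0.6560
4a = 2.6240
focus = (0, 1/2.6240) = (0, 0.3811)

Focus = (0, 0.3811)


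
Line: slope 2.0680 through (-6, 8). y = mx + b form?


y - 8 = 2.0680(x + 6)
y = 2.0680x + 8 - 2.0680*(-6)
y = 2.0680x + 20.4080

y = 2.0680x + 20.4080


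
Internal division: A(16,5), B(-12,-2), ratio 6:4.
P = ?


Px = (6*(-12) + 4*16)/10 = -8/10 = -0.8000
Py = (6*(-2) + 4*5)/10 = 8/10 = 0.8000

P = (-0.8000, 0.8000)


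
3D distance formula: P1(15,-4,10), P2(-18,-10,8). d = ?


dx=-33, dy=-6, dz=-2
d = sqrt(1089+36+4) = sqrt(1129) = 33.6006

33.6006


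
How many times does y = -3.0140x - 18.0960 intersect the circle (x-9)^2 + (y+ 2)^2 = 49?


Substitute y = -3.0140x - 18.0960: (x-9)^2 + (-3.0140x- 18.0960+ 2)^2 = 49
Expand to Ax^2 + Bx + C = 0, where b-k = -16.096
A = 1+m^2 = 10.084196
B = 2(m(b-k) - h) = 2(-3.0140*(-16.096) - 9) = 79.026688
C = h^2 + (b-k)^2 - r^2 = 81 + 259.081216 - 49 = 291.081216
disc = B^2-4AC = 6245.2174 - 11741.2801 = -5496.0627
disc < 0

0 intersection points


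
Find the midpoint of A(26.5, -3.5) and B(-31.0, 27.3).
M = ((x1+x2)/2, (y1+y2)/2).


Mx = (26.5 - 31.0)/2 = -4.5/2 = -2.2500
My = (-3.5 + 27.3)/2 = 23.8/2 = 11.9000

(-2.2500, 11.9000)


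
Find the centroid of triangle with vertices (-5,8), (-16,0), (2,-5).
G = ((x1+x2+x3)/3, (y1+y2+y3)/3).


Gx = (-5- 16+2)/3 = -19/3 = -6.3333
Gy = (8+0- 5)/3 = 3/3 = 1.0000

G = (-6.3333, 1.0000)


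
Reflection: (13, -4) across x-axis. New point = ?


Reflection rule for x-axis: (x, -y)
(13, -4) -> (13, 4)

(13, 4)


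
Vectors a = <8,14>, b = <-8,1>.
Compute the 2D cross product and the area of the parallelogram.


cross = 8*1 - 14*(-8) = 8 + 112 = 120
Parallelogram area = |120| = 120

cross = 120, parallelogram area = 120


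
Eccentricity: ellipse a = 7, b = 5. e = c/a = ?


c = sqrt(49-25) = sqrt(24) = 4.8990
e = c/a = sqrt(24)/7 = 0.6999

e = 0.6999


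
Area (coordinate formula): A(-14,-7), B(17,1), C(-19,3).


-14*(1-3) = 28
17*(3+ 7) = 170
-19*(-7-1) = 152
sum = 350
Area = |350|/2 = 175.0000

175.0000 sq units


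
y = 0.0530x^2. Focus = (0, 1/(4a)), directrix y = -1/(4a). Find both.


a = 0.0530
1/(4a) = 4.7170
Focus = (0, 4.7170)
Directrix: y = -4.7170

Focus = (0, 4.7170), Directrix: y = -4.7170


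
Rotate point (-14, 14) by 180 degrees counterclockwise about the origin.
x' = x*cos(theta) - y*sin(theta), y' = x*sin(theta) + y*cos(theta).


cos(180) = -1, sin(180) = 0
x' = -14*(-1) - 14*0 = 14
y' = -14*0 + 14*(-1) = -14

(14, -14)


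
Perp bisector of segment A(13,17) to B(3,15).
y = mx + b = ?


Midpoint = (8, 16)
Slope of AB = dy/dx = -2/(-10) = 0.2000
Perp slope = -dx/dy = -10/2 = -5.0000
b = My - (perp slope)*Mx = 16 + (-10*8)/(-2) = 16 + 40.0000 = 56.0000

y = -5.0000x + 56.0000


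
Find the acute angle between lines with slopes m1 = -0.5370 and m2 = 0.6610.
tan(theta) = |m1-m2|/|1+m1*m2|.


m1-m2 = -1.198
1+m1*m2 = 0.645043
tan(theta) = |-1.198/0.645043| = 1.857241
theta = arctan(|-1.198/0.645043|) = 61.7005 degrees (acute angle)

61.7005 degrees


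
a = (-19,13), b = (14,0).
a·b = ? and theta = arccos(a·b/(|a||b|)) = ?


a·b = -19*14 + 13*0 = -266 + 0 = -266
|a| = sqrt(361+169) = 23.0217
|b| = sqrt(196+0) = 14.0000
cos(theta) = -266/(sqrt(530)*sqrt(196)) = -266/sqrt(103880) = -0.825307
theta = arccos(-266/sqrt(103880)) = 145.6197 degrees

a·b = -266, theta = 145.6197 deg


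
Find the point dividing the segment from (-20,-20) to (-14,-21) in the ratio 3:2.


Px = (3*(-14) + 2*(-20))/5 = -82/5 = -16.4000
Py = (3*(-21) + 2*(-20))/5 = -103/5 = -20.6000

P = (-16.4000, -20.6000)


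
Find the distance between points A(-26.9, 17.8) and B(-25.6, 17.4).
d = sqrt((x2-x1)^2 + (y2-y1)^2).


dx = -25.6 + 26.9 = 1.3
dy = 17.4 - 17.8 = -0.4
d = sqrt(1.69 + 0.16) = sqrt(1.85) = 1.3601

1.3601


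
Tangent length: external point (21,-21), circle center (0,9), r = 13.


d = sqrt((21-0)^2 + (-21-9)^2) = sqrt(441+900) = 36.6197
L = sqrt(1341.0000 - 169) = sqrt(1172.0000) = 34.2345

34.2345


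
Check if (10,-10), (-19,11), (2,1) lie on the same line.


10*(11-1) - 19*(1+ 10) + 2*(-10-11)
= 100 - 209 - 42 = -151

No, not collinear (determinant = -151)


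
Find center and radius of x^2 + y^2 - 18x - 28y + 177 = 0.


h = -D/2 = 18/2 = 9
k = -E/2 = 28/2 = 14
r^2 = h^2 + k^2 - F = 81 + 196 - 177 = 100
r = 10

Center (9, 14), radius = 10


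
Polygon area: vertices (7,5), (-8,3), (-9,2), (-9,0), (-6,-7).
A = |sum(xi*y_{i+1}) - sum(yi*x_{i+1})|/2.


sum(xi*y_{i+1}) = 7*3 - 8*2 - 9*0 - 9*(-7) - 6*5 = 38
sum(yi*x_{i+1}) = 5*(-8) + 3*(-9) + 2*(-9) + 0*(-6) - 7*7 = -134
Area = |38 + 134|/2 = 172/2 = 86.0000

86.0000 sq units


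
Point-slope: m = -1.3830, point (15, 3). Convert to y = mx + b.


y - 3 = -1.3830(x - 15)
y = -1.3830x + 3 + 1.3830*15
y = -1.3830x + 23.7450

y = -1.3830x + 23.7450


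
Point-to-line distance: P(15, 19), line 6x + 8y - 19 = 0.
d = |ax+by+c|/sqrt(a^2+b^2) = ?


|6*15 + 8*19 - 19| = |223| = 223
sqrt(36 + 64) = sqrt(100) = 10.0000
d = 223/sqrt(100) = 22.3000

22.3000


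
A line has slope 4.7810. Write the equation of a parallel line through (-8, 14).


Parallel lines have equal slopes.
m2 = 4.7810
b2 = 14 - 4.7810*(-8) = 52.2480

y = 4.7810x + 52.2480


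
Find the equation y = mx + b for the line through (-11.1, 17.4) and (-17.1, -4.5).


m = (-21.9)/(-6) = 3.6500
b = y1 - m*x1 = 17.4 - (-21.9*(-11.1))/(-6) = 17.4 + 40.5150 = 57.9150

y = 3.6500x + 57.9150


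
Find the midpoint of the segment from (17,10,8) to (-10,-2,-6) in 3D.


Mx = (17- 10)/2 = 3.5000
My = (10- 2)/2 = 4.0000
Mz = (8- 6)/2 = 1.0000

M = (3.5000, 4.0000, 1.0000)


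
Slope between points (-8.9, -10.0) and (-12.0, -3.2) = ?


dy = -3.2 + 10.0 = 6.8
dx = -12.0 + 8.9 = -3.1
m = 6.8/(-3.1) = -2.1935

m = -2.1935


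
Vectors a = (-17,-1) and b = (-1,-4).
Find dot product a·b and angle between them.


a·b = -17*(-1) - 1*(-4) = 17 + 4 = 21
|a| = sqrt(289+1) = 17.0294
|b| = sqrt(1+16) = 4.1231
cos(theta) = 21/(sqrt(290)*sqrt(17)) = 21/sqrt(4930) = 0.299086
theta = arccos(21/sqrt(4930)) = 72.5973 degrees

a·b = 21, theta = 72.5973 deg


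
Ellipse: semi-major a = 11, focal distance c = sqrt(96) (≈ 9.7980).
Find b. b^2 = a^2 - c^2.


b^2 = 11^2 - (sqrt(96))^2 = 121 - 96 = 25
b = sqrt(25) = 5

b = 5


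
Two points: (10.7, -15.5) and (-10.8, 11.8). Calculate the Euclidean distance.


dx = -10.8 - 10.7 = -21.5
dy = 11.8 + 15.5 = 27.3
d = sqrt(462.25 + 745.29) = sqrt(1207.54) = 34.7497

34.7497


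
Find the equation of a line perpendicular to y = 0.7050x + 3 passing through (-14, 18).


Perpendicular slope = -1/m1 = -1/0.7050 = -1.4184
b2 = y0 - m2*x0 = 18 - 14/0.7050 = 18 - 19.8582 = -1.8582

y = -1.4184x - 1.8582


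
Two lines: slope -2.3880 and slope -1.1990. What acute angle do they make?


m1-m2 = -1.189
1+m1*m2 = 3.863212
tan(theta) = |-1.189/3.863212| = 0.307775
theta = arctan(|-1.189/3.863212|) = 17.1071 degrees (acute angle)

17.1071 degrees


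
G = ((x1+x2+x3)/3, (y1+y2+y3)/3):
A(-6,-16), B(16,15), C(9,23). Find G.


Gx = (-6+16+9)/3 = 19/3 = 6.3333
Gy = (-16+15+23)/3 = 22/3 = 7.3333

G = (6.3333, 7.3333)


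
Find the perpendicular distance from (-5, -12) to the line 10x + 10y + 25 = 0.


|10*(-5) + 10*(-12) + 25| = |-145| = 145
sqrt(100 + 100) = sqrt(200) = 14.1421
d = 145/sqrt(200) = 10.2530

10.2530


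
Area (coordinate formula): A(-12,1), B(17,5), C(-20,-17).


-12*(5+ 17) = -264
17*(-17-1) = -306
-20*(1-5) = 80
sum = -490
Area = |-490|/2 = 245.0000

245.0000 sq units


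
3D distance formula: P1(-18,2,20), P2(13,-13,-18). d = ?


dx=31, dy=-15, dz=-38
d = sqrt(961+225+1444) = sqrt(2630) = 51.2835

51.2835


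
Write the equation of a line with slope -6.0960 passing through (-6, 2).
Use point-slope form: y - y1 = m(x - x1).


y - 2 = -6.0960(x + 6)
y = -6.0960x + 2 + 6.0960*(-6)
y = -6.0960x - 34.5760

y = -6.0960x - 34.5760


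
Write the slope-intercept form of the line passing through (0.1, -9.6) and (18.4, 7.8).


m = (17.4)/(18.3) = 0.9508
b = y1 - m*x1 = -9.6 - (17.4*0.1)/(18.3) = -9.6 - 0.0951 = -9.6951

y = 0.9508x - 9.6951


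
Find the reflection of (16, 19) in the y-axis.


Reflection rule for y-axis: (-x, y)
(16, 19) -> (-16, 19)

(-16, 19)


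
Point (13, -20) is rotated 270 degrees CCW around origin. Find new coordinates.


cos(270) = 0, sin(270) = -1
x' = 13*0 + 20*(-1) = -20
y' = 13*(-1) - 20*0 = -13

(-20, -13)


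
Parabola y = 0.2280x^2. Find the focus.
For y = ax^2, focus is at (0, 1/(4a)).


a = 0.2280
4a = 0.9120
focus = (0, 1/0.9120) = (0, 1.0965)

Focus = (0, 1.0965)


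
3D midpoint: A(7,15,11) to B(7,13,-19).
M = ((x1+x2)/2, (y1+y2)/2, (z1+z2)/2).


Mx = (7+7)/2 = 7.0000
My = (15+13)/2 = 14.0000
Mz = (11- 19)/2 = -4.0000

M = (7.0000, 14.0000, -4.0000)


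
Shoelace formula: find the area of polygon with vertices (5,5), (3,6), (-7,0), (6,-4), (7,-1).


sum(xi*y_{i+1}) = 5*6 + 3*0 - 7*(-4) + 6*(-1) + 7*5 = 87
sum(yi*x_{i+1}) = 5*3 + 6*(-7) + 0*6 - 4*7 - 1*5 = -60
Area = |87 + 60|/2 = 147/2 = 73.5000

73.5000 sq units


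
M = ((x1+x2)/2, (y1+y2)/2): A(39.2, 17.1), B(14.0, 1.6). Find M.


Mx = (39.2 + 14.0)/2 = 53.2/2 = 26.6000
My = (17.1 + 1.6)/2 = 18.7/2 = 9.3500

(26.6000, 9.3500)


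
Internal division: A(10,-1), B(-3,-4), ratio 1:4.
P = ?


Px = (1*(-3) + 4*10)/5 = 37/5 = 7.4000
Py = (1*(-4) + 4*(-1))/5 = -8/5 = -1.6000

P = (7.4000, -1.6000)


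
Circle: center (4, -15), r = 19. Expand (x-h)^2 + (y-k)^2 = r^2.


(x-4)^2 + (y+ 15)^2 = 19^2
D = -2h = -8, E = -2k = 30
F = h^2+k^2-r^2 = 16+225-361 = -120

x^2 + y^2 - 8x + 30y - 120 = 0


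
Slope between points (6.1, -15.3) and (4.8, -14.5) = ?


dy = -14.5 + 15.3 = 0.8
dx = 4.8 - 6.1 = -1.3
m = 0.8/(-1.3) = -0.6154

m = -0.6154


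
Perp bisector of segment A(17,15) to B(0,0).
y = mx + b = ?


Midpoint = (8.5, 7.5)
Slope of AB = dy/dx = -15/(-17) = 0.8824
Perp slope = -dx/dy = -17/15 = -1.1333
b = My - (perp slope)*Mx = 7.5 + (-17*8.5)/(-15) = 7.5 + 9.6333 = 17.1333

y = -1.1333x + 17.1333


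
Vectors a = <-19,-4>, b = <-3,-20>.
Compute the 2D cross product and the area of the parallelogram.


cross = -19*(-20) + 4*(-3) = 380 - 12 = 368
Parallelogram area = |368| = 368

cross = 368, parallelogram area = 368


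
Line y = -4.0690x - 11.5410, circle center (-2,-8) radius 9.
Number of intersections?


Substitute y = -4.0690x - 11.5410: (x+ 2)^2 + (-4.0690x- 11.5410+ 8)^2 = 81
Expand to Ax^2 + Bx + C = 0, where b-k = -3.541
A = 1+m^2 = 17.556761
B = 2(m(b-k) - h) = 2(-4.0690*(-3.541) + 2) = 32.816658
C = h^2 + (b-k)^2 - r^2 = 4 + 12.538681 - 81 = -64.461319
disc = B^2-4AC = 1076.9330 + 4526.9279 = 5603.8609
disc > 0

2 intersection points


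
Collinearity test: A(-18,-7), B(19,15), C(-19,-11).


-18*(15+ 11) + 19*(-11+ 7) - 19*(-7-15)
= -468 - 76 + 418 = -126

No, not collinear (determinant = -126)


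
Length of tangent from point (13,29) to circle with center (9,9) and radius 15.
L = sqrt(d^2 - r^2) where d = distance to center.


d = sqrt((13-9)^2 + (29-9)^2) = sqrt(16+400) = 20.3961
L = sqrt(416.0000 - 225) = sqrt(191.0000) = 13.8203

13.8203


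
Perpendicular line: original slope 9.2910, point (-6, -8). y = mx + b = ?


Perpendicular slope = -1/m1 = -1/9.2910 = -0.1076
b2 = y0 - m2*x0 = -8 - 6/9.2910 = -8 - 0.6458 = -8.6458

y = -0.1076x - 8.6458


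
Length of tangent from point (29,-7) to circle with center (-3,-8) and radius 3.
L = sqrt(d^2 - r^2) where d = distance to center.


d = sqrt((29+ 3)^2 + (-7+ 8)^2) = sqrt(1024+1) = 32.0156
L = sqrt(1025.0000 - 9) = sqrt(1016.0000) = 31.8748

31.8748


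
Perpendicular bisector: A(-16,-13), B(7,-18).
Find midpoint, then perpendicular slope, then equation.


Midpoint = (-4.5, -15.5)
Slope of AB = dy/dx = -5/23 = -0.2174
Perp slope = -dx/dy = 23/5 = 4.6000
b = My - (perp slope)*Mx = -15.5 + (23*(-4.5))/(-5) = -15.5 + 20.7000 = 5.2000

y = 4.6000x + 5.2000


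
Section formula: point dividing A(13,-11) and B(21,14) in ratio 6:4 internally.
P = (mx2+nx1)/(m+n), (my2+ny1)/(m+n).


Px = (6*21 + 4*13)/10 = 178/10 = 17.8000
Py = (6*14 + 4*(-11))/10 = 40/10 = 4.0000

P = (17.8000, 4.0000)


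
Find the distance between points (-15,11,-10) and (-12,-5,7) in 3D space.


dx=3, dy=-16, dz=17
d = sqrt(9+256+289) = sqrt(554) = 23.5372

23.5372


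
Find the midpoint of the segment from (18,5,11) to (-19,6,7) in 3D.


Mx = (18- 19)/2 = -0.5000
My = (5+6)/2 = 5.5000
Mz = (11+7)/2 = 9.0000

M = (-0.5000, 5.5000, 9.0000)


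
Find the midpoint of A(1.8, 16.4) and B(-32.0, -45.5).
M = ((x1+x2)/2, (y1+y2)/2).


Mx = (1.8 - 32.0)/2 = -30.2/2 = -15.1000
My = (16.4 - 45.5)/2 = -29.1/2 = -14.5500

(-15.1000, -14.5500)


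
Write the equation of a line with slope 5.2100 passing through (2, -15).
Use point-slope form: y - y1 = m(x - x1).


y + 15 = 5.2100(x - 2)
y = 5.2100x - 15 - 5.2100*2
y = 5.2100x - 25.4200

y = 5.2100x - 25.4200


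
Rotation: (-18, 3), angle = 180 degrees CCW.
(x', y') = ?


cos(180) = -1, sin(180) = 0
x' = -18*(-1) - 3*0 = 18
y' = -18*0 + 3*(-1) = -3

(18, -3)


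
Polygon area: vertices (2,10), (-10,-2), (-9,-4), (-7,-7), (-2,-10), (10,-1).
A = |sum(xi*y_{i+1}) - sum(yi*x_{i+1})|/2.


sum(xi*y_{i+1}) = 2*(-2) - 10*(-4) - 9*(-7) - 7*(-10) - 2*(-1) + 10*10 = 271
sum(yi*x_{i+1}) = 10*(-10) - 2*(-9) - 4*(-7) - 7*(-2) - 10*10 - 1*2 = -142
Area = |271 + 142|/2 = 413/2 = 206.5000

206.5000 sq units


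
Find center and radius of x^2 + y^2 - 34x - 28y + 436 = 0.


h = -D/2 = 34/2 = 17
k = -E/2 = 28/2 = 14
r^2 = h^2 + k^2 - F = 289 + 196 - 436 = 49
r = 7

Center (17, 14), radius = 7


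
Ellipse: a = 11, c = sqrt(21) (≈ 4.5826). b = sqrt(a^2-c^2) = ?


b^2 = 11^2 - (sqrt(21))^2 = 121 - 21 = 100
b = sqrt(100) = 10

b = 10


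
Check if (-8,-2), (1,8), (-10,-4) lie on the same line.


-8*(8+ 4) + 1*(-4+ 2) - 10*(-2-8)
= -96 - 2 + 100 = 2

No, not collinear (determinant = 2)


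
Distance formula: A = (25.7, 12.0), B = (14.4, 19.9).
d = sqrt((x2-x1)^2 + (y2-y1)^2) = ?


dx = 14.4 - 25.7 = -11.3
dy = 19.9 - 12.0 = 7.9
d = sqrt(127.69 + 62.41) = sqrt(190.1) = 13.7877

13.7877


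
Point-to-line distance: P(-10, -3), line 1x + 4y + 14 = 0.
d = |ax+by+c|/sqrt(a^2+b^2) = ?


|1*(-10) + 4*(-3) + 14| = |-8| = 8
sqrt(1 + 16) = sqrt(17) = 4.1231
d = 8/sqrt(17) = 1.9403

1.9403


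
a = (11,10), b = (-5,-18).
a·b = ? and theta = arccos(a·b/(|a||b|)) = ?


a·b = 11*(-5) + 10*(-18) = -55 - 180 = -235
|a| = sqrt(121+100) = 14.8661
|b| = sqrt(25+324) = 18.6815
cos(theta) = -235/(sqrt(221)*sqrt(349)) = -235/sqrt(77129) = -0.846173
theta = arccos(-235/sqrt(77129)) = 147.7978 degrees

a·b = -235, theta = 147.7978 deg


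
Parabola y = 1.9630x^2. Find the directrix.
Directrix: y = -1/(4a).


a = 1.9630
1/(4a) = 0.1274
directrix: y = -0.1274 = -0.1274

y = -0.1274


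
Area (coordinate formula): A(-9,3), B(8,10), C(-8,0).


-9*(10-0) = -90
8*(0-3) = -24
-8*(3-10) = 56
sum = -58
Area = |-58|/2 = 29.0000

29.0000 sq units


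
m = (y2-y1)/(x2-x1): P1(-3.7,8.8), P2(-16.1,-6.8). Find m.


dy = -6.8 - 8.8 = -15.6
dx = -16.1 + 3.7 = -12.4
m = -15.6/(-12.4) = 1.2581

m = 1.2581


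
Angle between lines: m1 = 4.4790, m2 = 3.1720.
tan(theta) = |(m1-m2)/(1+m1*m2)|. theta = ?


m1-m2 = 1.307
1+m1*m2 = 15.207388
tan(theta) = |1.307/15.207388| = 0.085945
theta = arctan(|1.307/15.207388|) = 4.9122 degrees (acute angle)

4.9122 degrees


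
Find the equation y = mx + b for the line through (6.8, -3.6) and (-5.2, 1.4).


m = (5.0)/(-12.0) = -0.4167
b = y1 - m*x1 = -3.6 - (5.0*6.8)/(-12.0) = -3.6 + 2.8333 = -0.7667

y = -0.4167x - 0.7667


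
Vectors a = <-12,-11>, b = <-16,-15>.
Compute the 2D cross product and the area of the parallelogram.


cross = -12*(-15) + 11*(-16) = 180 - 176 = 4
Parallelogram area = |4| = 4

cross = 4, parallelogram area = 4


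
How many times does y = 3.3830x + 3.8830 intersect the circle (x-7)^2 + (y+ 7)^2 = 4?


Substitute y = 3.3830x + 3.8830: (x-7)^2 + (3.3830x+3.8830+ 7)^2 = 4
Expand to Ax^2 + Bx + C = 0, where b-k = 10.883
A = 1+m^2 = 12.444689
B = 2(m(b-k) - h) = 2(3.3830*10.883 - 7) = 59.634378
C = h^2 + (b-k)^2 - r^2 = 49 + 118.439689 - 4 = 163.439689
disc = B^2-4AC = 3556.2590 - 8135.8244 = -4579.5654
disc < 0

0 intersection points


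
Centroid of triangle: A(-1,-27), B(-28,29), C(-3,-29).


Gx = (-1- 28- 3)/3 = -32/3 = -10.6667
Gy = (-27+29- 29)/3 = -27/3 = -9.0000

G = (-10.6667, -9.0000)


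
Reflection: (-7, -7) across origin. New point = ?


Reflection rule for origin: (-x, -y)
(-7, -7) -> (7, 7)

(7, 7)


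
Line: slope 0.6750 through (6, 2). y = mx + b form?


y - 2 = 0.6750(x - 6)
y = 0.6750x + 2 - 0.6750*6
y = 0.6750x - 2.0500

y = 0.6750x - 2.0500


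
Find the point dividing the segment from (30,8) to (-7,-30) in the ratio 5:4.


Px = (5*(-7) + 4*30)/9 = 85/9 = 9.4444
Py = (5*(-30) + 4*8)/9 = -118/9 = -13.1111

P = (9.4444, -13.1111)


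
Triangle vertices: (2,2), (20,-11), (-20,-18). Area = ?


2*(-11+ 18) = 14
20*(-18-2) = -400
-20*(2+ 11) = -260
sum = -646
Area = |-646|/2 = 323.0000

323.0000 sq units


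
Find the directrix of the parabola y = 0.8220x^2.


a = 0.8220
1/(4a) = 0.3041
directrix: y = -0.3041 = -0.3041

y = -0.3041


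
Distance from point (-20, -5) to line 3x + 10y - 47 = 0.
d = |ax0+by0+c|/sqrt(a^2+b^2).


|3*(-20) + 10*(-5) - 47| = |-157| = 157
sqrt(9 + 100) = sqrt(109) = 10.4403
d = 157/sqrt(109) = 15.0379

15.0379


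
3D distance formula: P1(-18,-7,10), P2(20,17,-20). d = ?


dx=38, dy=24, dz=-30
d = sqrt(1444+576+900) = sqrt(2920) = 54.0370

54.0370


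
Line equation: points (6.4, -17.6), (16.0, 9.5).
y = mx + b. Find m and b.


m = (27.1)/(9.6) = 2.8229
b = y1 - m*x1 = -17.6 - (27.1*6.4)/(9.6) = -17.6 - 18.0667 = -35.6667

y = 2.8229x - 35.6667


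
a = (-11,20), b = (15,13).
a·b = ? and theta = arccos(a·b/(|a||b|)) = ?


a·b = -11*15 + 20*13 = -165 + 260 = 95
|a| = sqrt(121+400) = 22.8254
|b| = sqrt(225+169) = 19.8494
cos(theta) = 95/(sqrt(521)*sqrt(394)) = 95/sqrt(205274) = 0.209680
theta = arccos(95/sqrt(205274)) = 77.8964 degrees

a·b = 95, theta = 77.8964 deg


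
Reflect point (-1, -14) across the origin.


Reflection rule for origin: (-x, -y)
(-1, -14) -> (1, 14)

(1, 14)


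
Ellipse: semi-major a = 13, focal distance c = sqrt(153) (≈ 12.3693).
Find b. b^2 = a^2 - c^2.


b^2 = 13^2 - (sqrt(153))^2 = 169 - 153 = 16
b = sqrt(16) = 4

b = 4


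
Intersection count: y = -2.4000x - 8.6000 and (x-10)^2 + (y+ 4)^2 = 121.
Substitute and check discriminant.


Substitute y = -2.4000x - 8.6000: (x-10)^2 + (-2.4000x- 8.6000+ 4)^2 = 121
Expand to Ax^2 + Bx + C = 0, where b-k = -4.6
A = 1+m^2 = 6.76
B = 2(m(b-k) - h) = 2(-2.4000*(-4.6) - 10) = 2.08
C = h^2 + (b-k)^2 - r^2 = 100 + 21.16 - 121 = 0.16
disc = B^2-4AC = 4.3264 - 4.3264 = 0
disc = 0

1 intersection point (tangent)


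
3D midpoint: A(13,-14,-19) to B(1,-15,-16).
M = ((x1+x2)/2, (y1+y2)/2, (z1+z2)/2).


Mx = (13+1)/2 = 7.0000
My = (-14- 15)/2 = -14.5000
Mz = (-19- 16)/2 = -17.5000

M = (7.0000, -14.5000, -17.5000)


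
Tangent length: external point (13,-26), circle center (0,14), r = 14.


d = sqrt((13-0)^2 + (-26-14)^2) = sqrt(169+1600) = 42.0595
L = sqrt(1769.0000 - 196) = sqrt(1573.0000) = 39.6611

39.6611


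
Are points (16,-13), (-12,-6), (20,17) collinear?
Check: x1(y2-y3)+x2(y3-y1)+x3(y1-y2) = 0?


16*(-6-17) - 12*(17+ 13) + 20*(-13+ 6)
= -368 - 360 - 140 = -868

No, not collinear (determinant = -868)


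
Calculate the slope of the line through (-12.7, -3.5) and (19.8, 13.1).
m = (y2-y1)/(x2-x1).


dy = 13.1 + 3.5 = 16.6
dx = 19.8 + 12.7 = 32.5
m = 16.6/32.5 = 0.5108

m = 0.5108


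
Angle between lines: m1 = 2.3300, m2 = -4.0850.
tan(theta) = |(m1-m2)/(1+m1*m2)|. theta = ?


m1-m2 = 6.415
1+m1*m2 = -8.51805
tan(theta) = |6.415/(-8.51805)| = 0.753107
theta = arctan(|6.415/(-8.51805)|) = 36.9836 degrees (acute angle)

36.9836 degrees


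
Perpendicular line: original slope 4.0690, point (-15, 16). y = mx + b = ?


Perpendicular slope = -1/m1 = -1/4.0690 = -0.2458
b2 = y0 - m2*x0 = 16 - 15/4.0690 = 16 - 3.6864 = 12.3136

y = -0.2458x + 12.3136


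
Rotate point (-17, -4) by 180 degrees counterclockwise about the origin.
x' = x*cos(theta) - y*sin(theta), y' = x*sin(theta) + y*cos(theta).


cos(180) = -1, sin(180) = 0
x' = -17*(-1) + 4*0 = 17
y' = -17*0 - 4*(-1) = 4

(17, 4)


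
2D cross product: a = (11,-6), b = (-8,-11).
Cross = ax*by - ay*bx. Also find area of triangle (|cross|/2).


cross = 11*(-11) + 6*(-8) = -121 - 48 = -169
Triangle area = |-169|/2 = 169/2 = 84.5000

cross = -169, triangle area = 84.5000


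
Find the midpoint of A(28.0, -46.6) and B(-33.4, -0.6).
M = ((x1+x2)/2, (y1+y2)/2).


Mx = (28.0 - 33.4)/2 = -5.4/2 = -2.7000
My = (-46.6 - 0.6)/2 = -47.2/2 = -23.6000

(-2.7000, -23.6000)


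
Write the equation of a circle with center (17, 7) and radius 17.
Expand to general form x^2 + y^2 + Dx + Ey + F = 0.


(x-17)^2 + (y-7)^2 = 17^2
D = -2h = -34, E = -2k = -14
F = h^2+k^2-r^2 = 289+49-289 = 49

x^2 + y^2 - 34x - 14y + 49 = 0


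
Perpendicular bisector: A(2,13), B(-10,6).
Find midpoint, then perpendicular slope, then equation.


Midpoint = (-4, 9.5)
Slope of AB = dy/dx = -7/(-12) = 0.5833
Perp slope = -dx/dy = -12/7 = -1.7143
b = My - (perp slope)*Mx = 9.5 + (-12*(-4))/(-7) = 9.5 - 6.8571 = 2.6429

y = -1.7143x + 2.6429


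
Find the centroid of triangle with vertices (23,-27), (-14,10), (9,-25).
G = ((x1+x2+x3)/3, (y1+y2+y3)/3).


Gx = (23- 14+9)/3 = 18/3 = 6.0000
Gy = (-27+10- 25)/3 = -42/3 = -14.0000

G = (6.0000, -14.0000)


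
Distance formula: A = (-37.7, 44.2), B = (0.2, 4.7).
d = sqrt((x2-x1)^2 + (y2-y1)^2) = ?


dx = 0.2 + 37.7 = 37.9
dy = 4.7 - 44.2 = -39.5
d = sqrt(1436.41 + 1560.25) = sqrt(2996.66) = 54.7418

54.7418


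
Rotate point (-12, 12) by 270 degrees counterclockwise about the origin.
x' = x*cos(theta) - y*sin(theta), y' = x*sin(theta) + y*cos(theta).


cos(270) = 0, sin(270) = -1
x' = -12*0 - 12*(-1) = 12
y' = -12*(-1) + 12*0 = 12

(12, 12)


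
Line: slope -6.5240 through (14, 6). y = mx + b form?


y - 6 = -6.5240(x - 14)
y = -6.5240x + 6 + 6.5240*14
y = -6.5240x + 97.3360

y = -6.5240x + 97.3360


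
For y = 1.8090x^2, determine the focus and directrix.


a = 1.8090
1/(4a) = 0.1382
Focus = (0, 0.1382)
Directrix: y = -0.1382

Focus = (0, 0.1382), Directrix: y = -0.1382


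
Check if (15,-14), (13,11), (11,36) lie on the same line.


15*(11-36) + 13*(36+ 14) + 11*(-14-11)
= -375 + 650 - 275 = 0

Yes, collinear (determinant = 0)


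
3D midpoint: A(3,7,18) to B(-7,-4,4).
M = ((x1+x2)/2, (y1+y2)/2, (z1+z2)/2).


Mx = (3- 7)/2 = -2.0000
My = (7- 4)/2 = 1.5000
Mz = (18+4)/2 = 11.0000

M = (-2.0000, 1.5000, 11.0000)


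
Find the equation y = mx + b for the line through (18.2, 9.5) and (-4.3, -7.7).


m = (-17.2)/(-22.5) = 0.7644
b = y1 - m*x1 = 9.5 - (-17.2*18.2)/(-22.5) = 9.5 - 13.9129 = -4.4129

y = 0.7644x - 4.4129


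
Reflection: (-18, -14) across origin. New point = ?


Reflection rule for origin: (-x, -y)
(-18, -14) -> (18, 14)

(18, 14)


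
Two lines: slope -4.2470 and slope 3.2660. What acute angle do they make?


m1-m2 = -7.513
1+m1*m2 = -12.870702
tan(theta) = |-7.513/(-12.870702)| = 0.583729
theta = arctan(|-7.513/(-12.870702)|) = 30.2733 degrees (acute angle)

30.2733 degrees


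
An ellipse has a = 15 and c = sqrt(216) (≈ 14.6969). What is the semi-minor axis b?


b^2 = 15^2 - (sqrt(216))^2 = 225 - 216 = 9
b = sqrt(9) = 3

b = 3


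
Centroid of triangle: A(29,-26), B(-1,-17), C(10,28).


Gx = (29- 1+10)/3 = 38/3 = 12.6667
Gy = (-26- 17+28)/3 = -15/3 = -5.0000

G = (12.6667, -5.0000)


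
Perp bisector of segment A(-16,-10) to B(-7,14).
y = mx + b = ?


Midpoint = (-11.5, 2)
Slope of AB = dy/dx = 24/9 = 2.6667
Perp slope = -dx/dy = -9/24 = -0.3750
b = My - (perp slope)*Mx = 2 + (9*(-11.5))/24 = 2 - 4.3125 = -2.3125

y = -0.3750x - 2.3125


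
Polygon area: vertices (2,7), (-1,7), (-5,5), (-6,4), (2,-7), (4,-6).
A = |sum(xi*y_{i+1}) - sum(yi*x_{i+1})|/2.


sum(xi*y_{i+1}) = 2*7 - 1*5 - 5*4 - 6*(-7) + 2*(-6) + 4*7 = 47
sum(yi*x_{i+1}) = 7*(-1) + 7*(-5) + 5*(-6) + 4*2 - 7*4 - 6*2 = -104
Area = |47 + 104|/2 = 151/2 = 75.5000

75.5000 sq units


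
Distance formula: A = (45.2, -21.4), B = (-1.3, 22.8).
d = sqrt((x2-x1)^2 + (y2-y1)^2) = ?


dx = -1.3 - 45.2 = -46.5
dy = 22.8 + 21.4 = 44.2
d = sqrt(2162.25 + 1953.64) = sqrt(4115.89) = 64.1552

64.1552


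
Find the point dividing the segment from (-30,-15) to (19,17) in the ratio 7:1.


Px = (7*19 + 1*(-30))/8 = 103/8 = 12.8750
Py = (7*17 + 1*(-15))/8 = 104/8 = 13.0000

P = (12.8750, 13.0000)


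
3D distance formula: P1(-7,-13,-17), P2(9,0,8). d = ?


dx=16, dy=13, dz=25
d = sqrt(256+169+625) = sqrt(1050) = 32.4037

32.4037


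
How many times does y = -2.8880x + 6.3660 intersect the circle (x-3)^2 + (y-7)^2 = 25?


Substitute y = -2.8880x + 6.3660: (x-3)^2 + (-2.8880x+6.3660-7)^2 = 25
Expand to Ax^2 + Bx + C = 0, where b-k = -0.634
A = 1+m^2 = 9.340544
B = 2(m(b-k) - h) = 2(-2.8880*(-0.634) - 3) = -2.338016
C = h^2 + (b-k)^2 - r^2 = 9 + 0.401956 - 25 = -15.598044
disc = B^2-4AC = 5.4663 + 582.7769 = 588.2432
disc > 0

2 intersection points


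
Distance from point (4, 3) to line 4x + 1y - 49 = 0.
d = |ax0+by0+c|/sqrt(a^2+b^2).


|4*4 + 1*3 - 49| = |-30| = 30
sqrt(16 + 1) = sqrt(17) = 4.1231
d = 30/sqrt(17) = 7.2761

7.2761


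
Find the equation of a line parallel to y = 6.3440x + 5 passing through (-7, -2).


Parallel lines have equal slopes.
m2 = 6.3440
b2 = -2 - 6.3440*(-7) = 42.4080

y = 6.3440x + 42.4080


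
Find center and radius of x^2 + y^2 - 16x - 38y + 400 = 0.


h = -D/2 = 16/2 = 8
k = -E/2 = 38/2 = 19
r^2 = h^2 + k^2 - F = 64 + 361 - 400 = 25
r = 5

Center (8, 19), radius = 5


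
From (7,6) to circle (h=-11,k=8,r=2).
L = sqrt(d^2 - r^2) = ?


d = sqrt((7+ 11)^2 + (6-8)^2) = sqrt(324+4) = 18.1108
L = sqrt(328.0000 - 4) = sqrt(324.0000) = 18.0000

18.0000


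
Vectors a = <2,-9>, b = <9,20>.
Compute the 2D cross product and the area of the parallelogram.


cross = 2*20 + 9*9 = 40 + 81 = 121
Parallelogram area = |121| = 121

cross = 121, parallelogram area = 121


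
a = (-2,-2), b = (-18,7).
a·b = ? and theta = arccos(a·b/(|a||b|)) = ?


a·b = -2*(-18) - 2*7 = 36 - 14 = 22
|a| = sqrt(4+4) = 2.8284
|b| = sqrt(324+49) = 19.3132
cos(theta) = 22/(sqrt(8)*sqrt(373)) = 22/sqrt(2984) = 0.402739
theta = arccos(22/sqrt(2984)) = 66.2505 degrees

a·b = 22, theta = 66.2505 deg


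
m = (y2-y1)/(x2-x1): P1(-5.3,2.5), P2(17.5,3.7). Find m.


dy = 3.7 - 2.5 = 1.2
dx = 17.5 + 5.3 = 22.8
m = 1.2/22.8 = 0.0526

m = 0.0526


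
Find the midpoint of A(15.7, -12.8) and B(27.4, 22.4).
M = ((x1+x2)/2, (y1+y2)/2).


Mx = (15.7 + 27.4)/2 = 43.1/2 = 21.5500
My = (-12.8 + 22.4)/2 = 9.6/2 = 4.8000

(21.5500, 4.8000)


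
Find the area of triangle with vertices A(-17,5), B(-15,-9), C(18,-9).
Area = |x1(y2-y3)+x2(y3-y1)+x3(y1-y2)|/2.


-17*(-9+ 9) = 0
-15*(-9-5) = 210
18*(5+ 9) = 252
sum = 462
Area = |462|/2 = 231.0000

231.0000 sq units


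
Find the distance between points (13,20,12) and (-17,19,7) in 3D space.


dx=-30, dy=-1, dz=-5
d = sqrt(900+1+25) = sqrt(926) = 30.4302

30.4302


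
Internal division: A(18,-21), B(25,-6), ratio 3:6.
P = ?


Px = (3*25 + 6*18)/9 = 183/9 = 20.3333
Py = (3*(-6) + 6*(-21))/9 = -144/9 = -16.0000

P = (20.3333, -16.0000)


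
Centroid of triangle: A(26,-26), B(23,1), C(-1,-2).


Gx = (26+23- 1)/3 = 48/3 = 16.0000
Gy = (-26+1- 2)/3 = -27/3 = -9.0000

G = (16.0000, -9.0000)


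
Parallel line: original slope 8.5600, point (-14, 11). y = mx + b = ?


Parallel lines have equal slopes.
m2 = 8.5600
b2 = 11 - 8.5600*(-14) = 130.8400

y = 8.5600x + 130.8400


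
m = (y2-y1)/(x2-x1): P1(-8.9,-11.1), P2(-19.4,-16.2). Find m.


dy = -16.2 + 11.1 = -5.1
dx = -19.4 + 8.9 = -10.5
m = -5.1/(-10.5) = 0.4857

m = 0.4857


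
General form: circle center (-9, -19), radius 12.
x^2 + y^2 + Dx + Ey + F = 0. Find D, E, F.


(x+ 9)^2 + (y+ 19)^2 = 12^2
D = -2h = 18, E = -2k = 38
F = h^2+k^2-r^2 = 81+361-144 = 298

D = 18, E = 38, F = 298


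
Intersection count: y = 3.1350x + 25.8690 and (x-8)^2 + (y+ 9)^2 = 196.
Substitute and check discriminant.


Substitute y = 3.1350x + 25.8690: (x-8)^2 + (3.1350x+25.8690+ 9)^2 = 196
Expand to Ax^2 + Bx + C = 0, where b-k = 34.869
A = 1+m^2 = 10.828225
B = 2(m(b-k) - h) = 2(3.1350*34.869 - 8) = 202.62863
C = h^2 + (b-k)^2 - r^2 = 64 + 1215.847161 - 196 = 1083.847161
disc = B^2-4AC = 41058.3617 - 46944.5637 = -5886.2020
disc < 0

0 intersection points


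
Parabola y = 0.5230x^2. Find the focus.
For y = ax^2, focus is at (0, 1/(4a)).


a = 0.5230
4a = 2.0920
focus = (0, 1/2.0920) = (0, 0.4780)

Focus = (0, 0.4780)


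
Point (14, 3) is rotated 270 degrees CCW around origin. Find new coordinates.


cos(270) = 0, sin(270) = -1
x' = 14*0 - 3*(-1) = 3
y' = 14*(-1) + 3*0 = -14

(3, -14)


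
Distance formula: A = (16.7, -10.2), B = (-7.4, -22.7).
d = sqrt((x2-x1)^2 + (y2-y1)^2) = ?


dx = -7.4 - 16.7 = -24.1
dy = -22.7 + 10.2 = -12.5
d = sqrt(580.81 + 156.25) = sqrt(737.06) = 27.1488

27.1488


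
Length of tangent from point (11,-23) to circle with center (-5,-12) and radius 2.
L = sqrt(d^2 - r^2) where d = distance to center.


d = sqrt((11+ 5)^2 + (-23+ 12)^2) = sqrt(256+121) = 19.4165
L = sqrt(377.0000 - 4) = sqrt(373.0000) = 19.3132

19.3132


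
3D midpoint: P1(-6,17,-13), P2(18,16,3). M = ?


Mx = (-6+18)/2 = 6.0000
My = (17+16)/2 = 16.5000
Mz = (-13+3)/2 = -5.0000

M = (6.0000, 16.5000, -5.0000)


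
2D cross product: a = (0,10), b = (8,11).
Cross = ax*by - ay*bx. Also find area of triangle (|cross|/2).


cross = 0*11 - 10*8 = 0 - 80 = -80
Triangle area = |-80|/2 = 80/2 = 40.0000

cross = -80, triangle area = 40.0000


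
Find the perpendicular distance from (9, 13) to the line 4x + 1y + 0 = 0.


|4*9 + 1*13 + 0| = |49| = 49
sqrt(16 + 1) = sqrt(17) = 4.1231
d = 49/sqrt(17) = 11.8842

11.8842


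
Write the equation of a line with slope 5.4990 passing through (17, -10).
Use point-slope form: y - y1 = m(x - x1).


y + 10 = 5.4990(x - 17)
y = 5.4990x - 10 - 5.4990*17
y = 5.4990x - 103.4830

y = 5.4990x - 103.4830


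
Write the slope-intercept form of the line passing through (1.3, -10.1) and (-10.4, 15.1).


m = (25.2)/(-11.7) = -2.1538
b = y1 - m*x1 = -10.1 - (25.2*1.3)/(-11.7) = -10.1 + 2.8000 = -7.3000

y = -2.1538x - 7.3000


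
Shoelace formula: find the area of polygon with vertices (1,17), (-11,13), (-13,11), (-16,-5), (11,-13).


sum(xi*y_{i+1}) = 1*13 - 11*11 - 13*(-5) - 16*(-13) + 11*17 = 352
sum(yi*x_{i+1}) = 17*(-11) + 13*(-13) + 11*(-16) - 5*11 - 13*1 = -600
Area = |352 + 600|/2 = 952/2 = 476.0000

476.0000 sq units


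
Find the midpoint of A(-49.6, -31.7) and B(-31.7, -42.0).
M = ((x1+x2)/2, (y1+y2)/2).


Mx = (-49.6 - 31.7)/2 = -81.3/2 = -40.6500
My = (-31.7 - 42.0)/2 = -73.7/2 = -36.8500

(-40.6500, -36.8500)


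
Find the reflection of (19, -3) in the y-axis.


Reflection rule for y-axis: (-x, y)
(19, -3) -> (-19, -3)

(-19, -3)


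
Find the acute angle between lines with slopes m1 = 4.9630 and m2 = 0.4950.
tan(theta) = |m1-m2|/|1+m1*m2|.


m1-m2 = 4.468
1+m1*m2 = 3.456685
tan(theta) = |4.468/3.456685| = 1.292568
theta = arctan(|4.468/3.456685|) = 52.2725 degrees (acute angle)

52.2725 degrees


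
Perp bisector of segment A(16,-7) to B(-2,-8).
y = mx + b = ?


Midpoint = (7, -7.5)
Slope of AB = dy/dx = -1/(-18) = 0.0556
Perp slope = -dx/dy = -18/1 = -18.0000
b = My - (perp slope)*Mx = -7.5 + (-18*7)/(-1) = -7.5 + 126.0000 = 118.5000

y = -18.0000x + 118.5000


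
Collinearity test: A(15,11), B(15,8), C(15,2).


15*(8-2) + 15*(2-11) + 15*(11-8)
= 90 - 135 + 45 = 0

Yes, collinear (determinant = 0)


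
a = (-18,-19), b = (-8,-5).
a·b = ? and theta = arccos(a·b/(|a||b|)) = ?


a·b = -18*(-8) - 19*(-5) = 144 + 95 = 239
|a| = sqrt(324+361) = 26.1725
|b| = sqrt(64+25) = 9.4340
cos(theta) = 239/(sqrt(685)*sqrt(89)) = 239/sqrt(60965) = 0.967960
theta = arccos(239/sqrt(60965)) = 14.5428 degrees

a·b = 239, theta = 14.5428 deg


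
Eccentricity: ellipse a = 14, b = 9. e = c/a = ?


c = sqrt(196-81) = sqrt(115) = 10.7238
e = c/a = sqrt(115)/14 = 0.7660

e = 0.7660


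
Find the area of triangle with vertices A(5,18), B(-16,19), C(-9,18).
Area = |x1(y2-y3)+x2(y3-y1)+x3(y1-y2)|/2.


5*(19-18) = 5
-16*(18-18) = 0
-9*(18-19) = 9
sum = 14
Area = |14|/2 = 7.0000

7.0000 sq units


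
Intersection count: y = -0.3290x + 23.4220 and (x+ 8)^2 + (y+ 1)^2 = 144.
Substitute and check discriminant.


Substitute y = -0.3290x + 23.4220: (x+ 8)^2 + (-0.3290x+23.4220+ 1)^2 = 144
Expand to Ax^2 + Bx + C = 0, where b-k = 24.422
A = 1+m^2 = 1.108241
B = 2(m(b-k) - h) = 2(-0.3290*24.422 + 8) = -0.069676
C = h^2 + (b-k)^2 - r^2 = 64 + 596.434084 - 144 = 516.434084
disc = B^2-4AC = 0.0049 - 2289.3337 = -2289.3288
disc < 0

0 intersection points


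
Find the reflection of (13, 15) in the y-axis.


Reflection rule for y-axis: (-x, y)
(13, 15) -> (-13, 15)

(-13, 15)


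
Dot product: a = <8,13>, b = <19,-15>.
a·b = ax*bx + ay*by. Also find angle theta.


a·b = 8*19 + 13*(-15) = 152 - 195 = -43
|a| = sqrt(64+169) = 15.2643
|b| = sqrt(361+225) = 24.2074
cos(theta) = -43/(sqrt(233)*sqrt(586)) = -43/sqrt(136538) = -0.116370
theta = arccos(-43/sqrt(136538)) = 96.6827 degrees

a·b = -43, theta = 96.6827 deg


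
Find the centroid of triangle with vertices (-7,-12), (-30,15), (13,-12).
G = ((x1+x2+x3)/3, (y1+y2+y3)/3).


Gx = (-7- 30+13)/3 = -24/3 = -8.0000
Gy = (-12+15- 12)/3 = -9/3 = -3.0000

G = (-8.0000, -3.0000)


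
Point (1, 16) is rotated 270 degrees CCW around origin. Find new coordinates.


cos(270) = 0, sin(270) = -1
x' = 1*0 - 16*(-1) = 16
y' = 1*(-1) + 16*0 = -1

(16, -1)


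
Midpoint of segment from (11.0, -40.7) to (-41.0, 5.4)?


Mx = (11.0 - 41.0)/2 = -30.0/2 = -15.0000
My = (-40.7 + 5.4)/2 = -35.3/2 = -17.6500

(-15.0000, -17.6500)


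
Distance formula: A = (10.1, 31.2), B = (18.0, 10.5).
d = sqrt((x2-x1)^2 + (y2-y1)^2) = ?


dx = 18.0 - 10.1 = 7.9
dy = 10.5 - 31.2 = -20.7
d = sqrt(62.41 + 428.49) = sqrt(490.9) = 22.1563

22.1563


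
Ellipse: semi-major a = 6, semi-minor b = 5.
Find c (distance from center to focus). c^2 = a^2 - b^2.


c^2 = 6^2 - 5^2 = 36 - 25 = 11
c = sqrt(11) = 3.3166

c = 3.3166


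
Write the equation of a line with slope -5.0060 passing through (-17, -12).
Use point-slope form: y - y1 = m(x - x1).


y + 12 = -5.0060(x + 17)
y = -5.0060x - 12 + 5.0060*(-17)
y = -5.0060x - 97.1020

y = -5.0060x - 97.1020


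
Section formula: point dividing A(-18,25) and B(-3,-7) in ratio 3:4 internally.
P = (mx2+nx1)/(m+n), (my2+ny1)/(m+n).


Px = (3*(-3) + 4*(-18))/7 = -81/7 = -11.5714
Py = (3*(-7) + 4*25)/7 = 79/7 = 11.2857

P = (-11.5714, 11.2857)


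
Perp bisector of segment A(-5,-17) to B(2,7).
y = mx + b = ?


Midpoint = (-1.5, -5)
Slope of AB = dy/dx = 24/7 = 3.4286
Perp slope = -dx/dy = -7/24 = -0.2917
b = My - (perp slope)*Mx = -5 + (7*(-1.5))/24 = -5 - 0.4375 = -5.4375

y = -0.2917x - 5.4375


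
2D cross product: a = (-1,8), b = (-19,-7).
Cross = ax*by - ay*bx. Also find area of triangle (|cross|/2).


cross = -1*(-7) - 8*(-19) = 7 + 152 = 159
Triangle area = |159|/2 = 159/2 = 79.5000

cross = 159, triangle area = 79.5000


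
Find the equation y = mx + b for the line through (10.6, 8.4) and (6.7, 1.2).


m = (-7.2)/(-3.9) = 1.8462
b = y1 - m*x1 = 8.4 - (-7.2*10.6)/(-3.9) = 8.4 - 19.5692 = -11.1692

y = 1.8462x - 11.1692


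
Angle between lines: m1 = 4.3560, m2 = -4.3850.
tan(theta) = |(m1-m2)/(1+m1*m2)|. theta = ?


m1-m2 = 8.741
1+m1*m2 = -18.10106
tan(theta) = |8.741/(-18.10106)| = 0.482900
theta = arctan(|8.741/(-18.10106)|) = 25.7759 degrees (acute angle)

25.7759 degrees


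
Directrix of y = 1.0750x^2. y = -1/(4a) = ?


a = 1.0750
1/(4a) = 0.2326
directrix: y = -0.2326 = -0.2326

y = -0.2326


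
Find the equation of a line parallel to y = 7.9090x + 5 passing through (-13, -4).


Parallel lines have equal slopes.
m2 = 7.9090
b2 = -4 - 7.9090*(-13) = 98.8170

y = 7.9090x + 98.8170


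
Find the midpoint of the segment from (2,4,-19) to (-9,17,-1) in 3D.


Mx = (2- 9)/2 = -3.5000
My = (4+17)/2 = 10.5000
Mz = (-19- 1)/2 = -10.0000

M = (-3.5000, 10.5000, -10.0000)


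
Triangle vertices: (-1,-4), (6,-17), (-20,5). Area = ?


-1*(-17-5) = 22
6*(5+ 4) = 54
-20*(-4+ 17) = -260
sum = -184
Area = |-184|/2 = 92.0000

92.0000 sq units


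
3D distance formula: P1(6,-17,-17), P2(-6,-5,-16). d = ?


dx=-12, dy=12, dz=1
d = sqrt(144+144+1) = sqrt(289) = 17.0000

17.0000


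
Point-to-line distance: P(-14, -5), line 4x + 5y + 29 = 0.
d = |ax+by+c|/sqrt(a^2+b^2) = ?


|4*(-14) + 5*(-5) + 29| = |-52| = 52
sqrt(16 + 25) = sqrt(41) = 6.4031
d = 52/sqrt(41) = 8.1210

8.1210


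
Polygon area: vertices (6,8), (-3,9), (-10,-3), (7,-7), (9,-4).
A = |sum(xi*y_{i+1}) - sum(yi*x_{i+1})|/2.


sum(xi*y_{i+1}) = 6*9 - 3*(-3) - 10*(-7) + 7*(-4) + 9*8 = 177
sum(yi*x_{i+1}) = 8*(-3) + 9*(-10) - 3*7 - 7*9 - 4*6 = -222
Area = |177 + 222|/2 = 399/2 = 199.5000

199.5000 sq units


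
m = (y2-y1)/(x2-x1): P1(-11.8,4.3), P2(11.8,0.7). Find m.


dy = 0.7 - 4.3 = -3.6
dx = 11.8 + 11.8 = 23.6
m = -3.6/23.6 = -0.1525

m = -0.1525
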